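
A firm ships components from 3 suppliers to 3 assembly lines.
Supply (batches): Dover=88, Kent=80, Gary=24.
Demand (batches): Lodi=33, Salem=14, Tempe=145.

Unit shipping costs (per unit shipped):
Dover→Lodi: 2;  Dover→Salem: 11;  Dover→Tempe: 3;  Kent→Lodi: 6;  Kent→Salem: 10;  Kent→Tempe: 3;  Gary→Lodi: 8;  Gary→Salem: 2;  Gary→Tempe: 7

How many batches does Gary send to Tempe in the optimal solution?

10

The minimum-cost plan:
  Dover to Lodi: 33 batches
  Dover to Tempe: 55 batches
  Kent to Tempe: 80 batches
  Gary to Salem: 14 batches
  Gary to Tempe: 10 batches
Total cost = 569.
So Gary→Tempe carries 10 batches.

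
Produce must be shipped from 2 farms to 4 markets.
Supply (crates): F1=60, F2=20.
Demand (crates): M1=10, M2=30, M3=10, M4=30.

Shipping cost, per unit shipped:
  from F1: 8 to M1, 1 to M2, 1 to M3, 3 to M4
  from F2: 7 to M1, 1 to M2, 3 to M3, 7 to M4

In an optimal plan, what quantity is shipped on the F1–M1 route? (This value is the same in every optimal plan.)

Solving gives:
  F1->M2: 20 × 1 = 20
  F1->M3: 10 × 1 = 10
  F1->M4: 30 × 3 = 90
  F2->M1: 10 × 7 = 70
  F2->M2: 10 × 1 = 10
Total cost = 200.
The route F1→M1 is not used.

0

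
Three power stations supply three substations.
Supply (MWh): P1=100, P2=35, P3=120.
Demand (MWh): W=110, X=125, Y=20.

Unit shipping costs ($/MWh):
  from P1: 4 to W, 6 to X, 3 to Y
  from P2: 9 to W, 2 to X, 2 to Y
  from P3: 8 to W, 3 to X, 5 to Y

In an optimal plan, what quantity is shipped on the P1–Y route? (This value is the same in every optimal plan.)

0

The minimum-cost plan:
  P1 to W: 100 MWh
  P2 to X: 15 MWh
  P2 to Y: 20 MWh
  P3 to W: 10 MWh
  P3 to X: 110 MWh
Total cost = $880.
The route P1→Y is not used.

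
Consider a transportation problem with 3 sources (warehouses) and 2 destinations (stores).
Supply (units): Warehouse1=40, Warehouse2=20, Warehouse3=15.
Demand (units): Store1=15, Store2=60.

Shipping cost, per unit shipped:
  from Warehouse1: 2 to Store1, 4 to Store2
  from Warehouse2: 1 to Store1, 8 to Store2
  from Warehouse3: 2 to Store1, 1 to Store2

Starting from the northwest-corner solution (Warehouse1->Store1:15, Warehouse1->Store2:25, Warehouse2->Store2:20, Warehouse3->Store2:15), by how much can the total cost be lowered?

75

Current plan cost = 15·2 + 25·4 + 20·8 + 15·1 = 305.
Optimal plan:
  Warehouse1→Store2: 40 × 4 = 160
  Warehouse2→Store1: 15 × 1 = 15
  Warehouse2→Store2: 5 × 8 = 40
  Warehouse3→Store2: 15 × 1 = 15
Optimal cost = 230.
Saving = 305 − 230 = 75.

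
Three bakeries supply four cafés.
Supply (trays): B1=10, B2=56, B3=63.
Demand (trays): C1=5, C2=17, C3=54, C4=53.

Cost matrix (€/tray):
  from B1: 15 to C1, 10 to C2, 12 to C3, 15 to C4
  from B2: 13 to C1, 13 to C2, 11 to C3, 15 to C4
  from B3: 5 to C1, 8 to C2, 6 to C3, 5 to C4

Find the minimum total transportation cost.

An optimal shipping plan:
  B1→C2: 10 × €10 = €100
  B2→C2: 7 × €13 = €91
  B2→C3: 49 × €11 = €539
  B3→C1: 5 × €5 = €25
  B3→C3: 5 × €6 = €30
  B3→C4: 53 × €5 = €265
Total = 100 + 91 + 539 + 25 + 30 + 265 = €1050.
(Supply check: B1 ships 10; B2 ships 56; B3 ships 63.)

1050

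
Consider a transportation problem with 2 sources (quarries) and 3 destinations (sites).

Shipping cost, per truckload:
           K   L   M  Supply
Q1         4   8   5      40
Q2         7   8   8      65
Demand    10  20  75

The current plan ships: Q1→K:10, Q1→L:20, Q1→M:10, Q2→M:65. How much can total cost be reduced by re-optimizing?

Current plan cost = 10·4 + 20·8 + 10·5 + 65·8 = 770.
Optimal plan:
  Q1→K: 10 truckloads
  Q1→M: 30 truckloads
  Q2→L: 20 truckloads
  Q2→M: 45 truckloads
Optimal cost = 710.
Saving = 770 − 710 = 60.

60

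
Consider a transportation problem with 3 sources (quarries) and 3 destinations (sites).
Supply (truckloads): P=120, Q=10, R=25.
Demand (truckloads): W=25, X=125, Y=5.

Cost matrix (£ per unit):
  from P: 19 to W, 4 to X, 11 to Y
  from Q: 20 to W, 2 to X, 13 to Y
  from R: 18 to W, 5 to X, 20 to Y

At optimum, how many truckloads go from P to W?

0

Optimal shipments:
  P→X: 115 × £4 = £460
  P→Y: 5 × £11 = £55
  Q→X: 10 × £2 = £20
  R→W: 25 × £18 = £450
Total cost = £985.
The route P→W is not used.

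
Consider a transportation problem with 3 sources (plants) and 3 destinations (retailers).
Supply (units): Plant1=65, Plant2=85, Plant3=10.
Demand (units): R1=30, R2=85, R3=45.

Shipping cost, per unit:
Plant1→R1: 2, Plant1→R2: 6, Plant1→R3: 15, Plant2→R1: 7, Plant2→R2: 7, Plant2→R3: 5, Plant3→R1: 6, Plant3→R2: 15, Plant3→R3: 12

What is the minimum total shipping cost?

875

An optimal shipping plan:
  Plant1–R1: 20 units
  Plant1–R2: 45 units
  Plant2–R2: 40 units
  Plant2–R3: 45 units
  Plant3–R1: 10 units
Total cost = 875.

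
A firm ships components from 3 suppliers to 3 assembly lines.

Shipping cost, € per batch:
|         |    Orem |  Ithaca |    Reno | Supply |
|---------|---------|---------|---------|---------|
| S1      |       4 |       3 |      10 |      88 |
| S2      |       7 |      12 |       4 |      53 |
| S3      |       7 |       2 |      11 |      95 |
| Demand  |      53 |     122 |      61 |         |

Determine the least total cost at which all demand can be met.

775

Optimal allocation:
  S1→Orem: 53 batches
  S1→Ithaca: 27 batches
  S1→Reno: 8 batches
  S2→Reno: 53 batches
  S3→Ithaca: 95 batches
Total cost = €775.
(Supply check: S1 ships 88; S2 ships 53; S3 ships 95.)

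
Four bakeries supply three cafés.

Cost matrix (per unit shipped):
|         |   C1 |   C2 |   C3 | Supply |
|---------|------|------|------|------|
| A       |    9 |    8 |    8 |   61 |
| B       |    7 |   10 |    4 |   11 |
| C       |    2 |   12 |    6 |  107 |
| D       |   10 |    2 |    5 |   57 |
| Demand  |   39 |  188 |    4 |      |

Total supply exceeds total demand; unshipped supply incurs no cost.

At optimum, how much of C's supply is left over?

Minimum-cost shipments:
  A–C2: 61 × 8 = 488
  B–C2: 11 × 10 = 110
  C–C1: 39 × 2 = 78
  C–C2: 59 × 12 = 708
  C–C3: 4 × 6 = 24
  D–C2: 57 × 2 = 114
Total cost = 1522.
C ships 102 of its 107, leaving 5.

5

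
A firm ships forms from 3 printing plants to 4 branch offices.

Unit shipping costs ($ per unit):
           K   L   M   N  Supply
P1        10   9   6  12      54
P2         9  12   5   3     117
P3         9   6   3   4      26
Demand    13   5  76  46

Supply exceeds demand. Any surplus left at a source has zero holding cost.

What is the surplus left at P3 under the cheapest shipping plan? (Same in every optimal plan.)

0

An optimal plan:
  P2 to K: 13 × $9 = $117
  P2 to M: 55 × $5 = $275
  P2 to N: 46 × $3 = $138
  P3 to L: 5 × $6 = $30
  P3 to M: 21 × $3 = $63
Total cost = $623.
P3 ships 26 of its 26, leaving 0.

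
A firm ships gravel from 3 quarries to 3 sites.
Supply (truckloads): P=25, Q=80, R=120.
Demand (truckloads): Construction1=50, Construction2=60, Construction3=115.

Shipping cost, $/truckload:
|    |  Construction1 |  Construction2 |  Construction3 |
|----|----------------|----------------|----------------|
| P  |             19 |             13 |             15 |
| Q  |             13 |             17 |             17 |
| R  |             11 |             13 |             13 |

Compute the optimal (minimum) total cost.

3045

One minimum-cost allocation:
  P to Construction2: 25 truckloads
  Q to Construction1: 50 truckloads
  Q to Construction3: 30 truckloads
  R to Construction2: 35 truckloads
  R to Construction3: 85 truckloads
Total cost = $3045.
(Supply check: P ships 25; Q ships 80; R ships 120.)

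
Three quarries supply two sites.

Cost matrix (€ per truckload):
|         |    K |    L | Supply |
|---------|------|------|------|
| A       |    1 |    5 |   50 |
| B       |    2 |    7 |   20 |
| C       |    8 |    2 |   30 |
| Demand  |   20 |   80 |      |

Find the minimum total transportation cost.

350

One minimum-cost allocation:
  A–L: 50 × €5 = €250
  B–K: 20 × €2 = €40
  C–L: 30 × €2 = €60
Total = 250 + 40 + 60 = €350.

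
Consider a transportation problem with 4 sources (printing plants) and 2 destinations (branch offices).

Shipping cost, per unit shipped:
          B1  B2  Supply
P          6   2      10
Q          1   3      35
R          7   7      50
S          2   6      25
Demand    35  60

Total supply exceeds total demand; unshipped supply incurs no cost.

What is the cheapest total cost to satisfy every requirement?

A cheapest plan:
  P–B2: 10 boxes
  Q–B1: 10 boxes
  Q–B2: 25 boxes
  R–B2: 25 boxes
  S–B1: 25 boxes
Total cost = 330.

330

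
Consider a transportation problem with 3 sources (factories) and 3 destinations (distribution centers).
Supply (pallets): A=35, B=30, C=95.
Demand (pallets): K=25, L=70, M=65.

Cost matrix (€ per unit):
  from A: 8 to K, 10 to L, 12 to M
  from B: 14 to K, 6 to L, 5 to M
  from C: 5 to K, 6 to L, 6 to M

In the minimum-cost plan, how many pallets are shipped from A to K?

25

Optimal shipments:
  A–K: 25 pallets
  A–L: 10 pallets
  B–M: 30 pallets
  C–L: 60 pallets
  C–M: 35 pallets
Total cost = €1020.
So A→K carries 25 pallets.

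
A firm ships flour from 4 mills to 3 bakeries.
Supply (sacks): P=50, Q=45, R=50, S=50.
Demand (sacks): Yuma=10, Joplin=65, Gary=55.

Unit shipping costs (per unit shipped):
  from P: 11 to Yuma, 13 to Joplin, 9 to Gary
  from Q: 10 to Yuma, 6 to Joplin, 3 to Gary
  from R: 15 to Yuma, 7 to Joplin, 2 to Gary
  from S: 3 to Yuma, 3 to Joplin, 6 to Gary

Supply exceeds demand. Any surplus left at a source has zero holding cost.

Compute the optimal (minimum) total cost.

415

An optimal shipping plan:
  Q to Joplin: 25 × 6 = 150
  Q to Gary: 5 × 3 = 15
  R to Gary: 50 × 2 = 100
  S to Yuma: 10 × 3 = 30
  S to Joplin: 40 × 3 = 120
Total = 150 + 15 + 100 + 30 + 120 = 415.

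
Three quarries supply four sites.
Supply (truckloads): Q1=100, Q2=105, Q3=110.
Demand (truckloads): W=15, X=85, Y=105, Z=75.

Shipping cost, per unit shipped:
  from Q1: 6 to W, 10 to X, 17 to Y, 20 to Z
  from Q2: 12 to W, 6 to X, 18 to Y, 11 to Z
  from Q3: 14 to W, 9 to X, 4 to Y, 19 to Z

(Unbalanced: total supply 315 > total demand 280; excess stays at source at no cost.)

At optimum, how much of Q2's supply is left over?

0

An optimal plan:
  Q1->W: 15 truckloads
  Q1->X: 50 truckloads
  Q2->X: 30 truckloads
  Q2->Z: 75 truckloads
  Q3->X: 5 truckloads
  Q3->Y: 105 truckloads
Total cost = 2060.
Q2 ships 105 of its 105, leaving 0.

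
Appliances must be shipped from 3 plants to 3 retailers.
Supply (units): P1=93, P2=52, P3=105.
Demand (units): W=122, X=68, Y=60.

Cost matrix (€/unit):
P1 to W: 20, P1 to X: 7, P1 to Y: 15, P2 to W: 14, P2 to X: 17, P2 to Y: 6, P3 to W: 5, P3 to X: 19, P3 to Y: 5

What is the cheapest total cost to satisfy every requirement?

An optimal shipping plan:
  P1 to W: 17 × €20 = €340
  P1 to X: 68 × €7 = €476
  P1 to Y: 8 × €15 = €120
  P2 to Y: 52 × €6 = €312
  P3 to W: 105 × €5 = €525
Total = 340 + 476 + 120 + 312 + 525 = €1773.
(Supply check: P1 ships 93; P2 ships 52; P3 ships 105.)

1773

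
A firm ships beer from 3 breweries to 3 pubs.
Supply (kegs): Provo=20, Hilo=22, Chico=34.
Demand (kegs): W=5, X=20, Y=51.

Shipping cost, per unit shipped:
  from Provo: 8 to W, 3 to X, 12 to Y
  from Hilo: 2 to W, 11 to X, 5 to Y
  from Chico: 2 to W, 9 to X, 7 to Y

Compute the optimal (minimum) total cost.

An optimal shipping plan:
  Provo–X: 20 kegs
  Hilo–Y: 22 kegs
  Chico–W: 5 kegs
  Chico–Y: 29 kegs
Total cost = 383.
(Supply check: Provo ships 20; Hilo ships 22; Chico ships 34.)

383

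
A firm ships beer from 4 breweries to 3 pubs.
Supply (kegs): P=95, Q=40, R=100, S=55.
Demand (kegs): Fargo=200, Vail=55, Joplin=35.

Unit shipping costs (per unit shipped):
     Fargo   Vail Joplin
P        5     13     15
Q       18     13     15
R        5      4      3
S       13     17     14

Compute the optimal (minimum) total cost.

2125

A cheapest plan:
  P→Fargo: 95 × 5 = 475
  Q→Vail: 40 × 13 = 520
  R→Fargo: 50 × 5 = 250
  R→Vail: 15 × 4 = 60
  R→Joplin: 35 × 3 = 105
  S→Fargo: 55 × 13 = 715
Total = 475 + 520 + 250 + 60 + 105 + 715 = 2125.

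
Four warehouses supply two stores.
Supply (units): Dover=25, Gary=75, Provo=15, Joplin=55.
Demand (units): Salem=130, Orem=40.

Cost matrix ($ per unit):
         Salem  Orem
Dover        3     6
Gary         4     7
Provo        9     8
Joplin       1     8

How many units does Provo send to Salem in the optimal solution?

0

Optimal shipments:
  Dover to Salem: 25 × $3 = $75
  Gary to Salem: 50 × $4 = $200
  Gary to Orem: 25 × $7 = $175
  Provo to Orem: 15 × $8 = $120
  Joplin to Salem: 55 × $1 = $55
Total cost = $625.
The route Provo→Salem is not used.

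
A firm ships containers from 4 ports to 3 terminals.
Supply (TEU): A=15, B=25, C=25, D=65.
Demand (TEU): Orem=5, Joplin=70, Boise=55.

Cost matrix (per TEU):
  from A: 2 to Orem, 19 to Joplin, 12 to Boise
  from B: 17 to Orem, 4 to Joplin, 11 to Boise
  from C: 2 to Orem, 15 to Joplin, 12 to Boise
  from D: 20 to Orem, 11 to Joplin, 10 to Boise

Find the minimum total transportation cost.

1225

An optimal shipping plan:
  A→Orem: 5 TEU
  A→Boise: 10 TEU
  B→Joplin: 25 TEU
  C→Boise: 25 TEU
  D→Joplin: 45 TEU
  D→Boise: 20 TEU
Total cost = 1225.
(Supply check: A ships 15; B ships 25; C ships 25; D ships 65.)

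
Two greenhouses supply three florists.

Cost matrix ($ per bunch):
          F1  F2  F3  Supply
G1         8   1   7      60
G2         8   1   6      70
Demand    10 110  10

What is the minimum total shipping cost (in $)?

250

A cheapest plan:
  G1 to F1: 10 × $8 = $80
  G1 to F2: 50 × $1 = $50
  G2 to F2: 60 × $1 = $60
  G2 to F3: 10 × $6 = $60
Total = 80 + 50 + 60 + 60 = $250.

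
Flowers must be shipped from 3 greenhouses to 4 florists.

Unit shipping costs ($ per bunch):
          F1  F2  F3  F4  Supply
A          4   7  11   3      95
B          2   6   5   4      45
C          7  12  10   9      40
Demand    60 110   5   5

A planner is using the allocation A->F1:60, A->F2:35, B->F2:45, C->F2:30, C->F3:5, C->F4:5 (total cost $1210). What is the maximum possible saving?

Current plan cost = 60·4 + 35·7 + 45·6 + 30·12 + 5·10 + 5·9 = $1210.
Optimal plan:
  A–F2: 90 bunches
  A–F4: 5 bunches
  B–F1: 20 bunches
  B–F2: 20 bunches
  B–F3: 5 bunches
  C–F1: 40 bunches
Optimal cost = $1110.
Saving = 1210 − 1110 = $100.

100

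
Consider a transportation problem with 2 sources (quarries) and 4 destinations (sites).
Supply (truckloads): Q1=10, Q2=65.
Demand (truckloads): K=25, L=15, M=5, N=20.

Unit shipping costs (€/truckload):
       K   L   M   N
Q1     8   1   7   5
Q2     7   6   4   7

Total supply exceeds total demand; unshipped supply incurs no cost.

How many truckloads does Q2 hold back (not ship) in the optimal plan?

10

Minimum-cost shipments:
  Q1–L: 10 truckloads
  Q2–K: 25 truckloads
  Q2–L: 5 truckloads
  Q2–M: 5 truckloads
  Q2–N: 20 truckloads
Total cost = €375.
Q2 ships 55 of its 65, leaving 10.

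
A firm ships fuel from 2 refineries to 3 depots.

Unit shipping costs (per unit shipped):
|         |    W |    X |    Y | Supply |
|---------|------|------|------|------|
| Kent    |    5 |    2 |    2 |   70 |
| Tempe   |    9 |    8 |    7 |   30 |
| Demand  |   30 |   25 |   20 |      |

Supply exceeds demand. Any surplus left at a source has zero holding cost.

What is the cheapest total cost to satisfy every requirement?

One minimum-cost allocation:
  Kent to W: 25 × 5 = 125
  Kent to X: 25 × 2 = 50
  Kent to Y: 20 × 2 = 40
  Tempe to W: 5 × 9 = 45
Total = 125 + 50 + 40 + 45 = 260.

260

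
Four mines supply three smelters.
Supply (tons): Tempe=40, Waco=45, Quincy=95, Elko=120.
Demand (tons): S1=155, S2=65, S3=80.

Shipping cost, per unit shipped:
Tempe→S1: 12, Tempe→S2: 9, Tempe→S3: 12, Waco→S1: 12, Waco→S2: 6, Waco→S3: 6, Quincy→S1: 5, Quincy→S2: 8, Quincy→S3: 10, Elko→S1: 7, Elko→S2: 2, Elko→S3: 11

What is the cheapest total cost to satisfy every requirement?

Optimal allocation:
  Tempe–S1: 5 × 12 = 60
  Tempe–S3: 35 × 12 = 420
  Waco–S3: 45 × 6 = 270
  Quincy–S1: 95 × 5 = 475
  Elko–S1: 55 × 7 = 385
  Elko–S2: 65 × 2 = 130
Total = 60 + 420 + 270 + 475 + 385 + 130 = 1740.
(Supply check: Tempe ships 40; Waco ships 45; Quincy ships 95; Elko ships 120.)

1740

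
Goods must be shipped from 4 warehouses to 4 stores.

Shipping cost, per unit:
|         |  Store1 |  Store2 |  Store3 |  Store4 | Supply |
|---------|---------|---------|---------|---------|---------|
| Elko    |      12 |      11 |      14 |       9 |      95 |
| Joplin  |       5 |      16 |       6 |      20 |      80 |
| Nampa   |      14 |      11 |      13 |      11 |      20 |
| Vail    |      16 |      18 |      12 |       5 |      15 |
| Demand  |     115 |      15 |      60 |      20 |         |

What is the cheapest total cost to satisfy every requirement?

1885

One minimum-cost allocation:
  Elko→Store1: 75 × 12 = 900
  Elko→Store2: 15 × 11 = 165
  Elko→Store4: 5 × 9 = 45
  Joplin→Store1: 40 × 5 = 200
  Joplin→Store3: 40 × 6 = 240
  Nampa→Store3: 20 × 13 = 260
  Vail→Store4: 15 × 5 = 75
Total = 900 + 165 + 45 + 200 + 240 + 260 + 75 = 1885.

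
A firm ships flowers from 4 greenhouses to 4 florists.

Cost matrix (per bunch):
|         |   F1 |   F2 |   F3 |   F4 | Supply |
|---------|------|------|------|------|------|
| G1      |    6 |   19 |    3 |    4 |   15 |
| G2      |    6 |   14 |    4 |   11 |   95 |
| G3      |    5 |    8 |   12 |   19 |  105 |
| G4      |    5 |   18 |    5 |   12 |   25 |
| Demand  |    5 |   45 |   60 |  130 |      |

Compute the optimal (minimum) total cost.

Optimal allocation:
  G1–F4: 15 × 4 = 60
  G2–F4: 95 × 11 = 1045
  G3–F1: 5 × 5 = 25
  G3–F2: 45 × 8 = 360
  G3–F3: 55 × 12 = 660
  G4–F3: 5 × 5 = 25
  G4–F4: 20 × 12 = 240
Total = 60 + 1045 + 25 + 360 + 660 + 25 + 240 = 2415.

2415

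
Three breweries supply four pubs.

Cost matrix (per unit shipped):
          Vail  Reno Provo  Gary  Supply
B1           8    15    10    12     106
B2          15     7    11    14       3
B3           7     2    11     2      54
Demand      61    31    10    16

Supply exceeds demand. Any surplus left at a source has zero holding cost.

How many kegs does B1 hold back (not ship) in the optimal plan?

42

Minimum-cost shipments:
  B1–Vail: 54 × 8 = 432
  B1–Provo: 10 × 10 = 100
  B3–Vail: 7 × 7 = 49
  B3–Reno: 31 × 2 = 62
  B3–Gary: 16 × 2 = 32
Total cost = 675.
B1 ships 64 of its 106, leaving 42.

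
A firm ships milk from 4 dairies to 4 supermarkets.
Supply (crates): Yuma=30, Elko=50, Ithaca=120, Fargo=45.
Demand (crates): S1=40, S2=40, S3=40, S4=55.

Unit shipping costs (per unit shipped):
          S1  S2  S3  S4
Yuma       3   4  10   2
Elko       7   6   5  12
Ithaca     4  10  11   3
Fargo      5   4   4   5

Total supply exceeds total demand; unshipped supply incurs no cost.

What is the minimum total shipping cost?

650

An optimal shipping plan:
  Yuma→S2: 30 × 4 = 120
  Elko→S3: 5 × 5 = 25
  Ithaca→S1: 40 × 4 = 160
  Ithaca→S4: 55 × 3 = 165
  Fargo→S2: 10 × 4 = 40
  Fargo→S3: 35 × 4 = 140
Total = 120 + 25 + 160 + 165 + 40 + 140 = 650.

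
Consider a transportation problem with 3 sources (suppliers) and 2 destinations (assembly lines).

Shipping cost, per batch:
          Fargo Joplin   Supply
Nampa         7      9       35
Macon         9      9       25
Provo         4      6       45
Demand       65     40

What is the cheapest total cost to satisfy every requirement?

680

Optimal allocation:
  Nampa–Fargo: 35 × 7 = 245
  Macon–Joplin: 25 × 9 = 225
  Provo–Fargo: 30 × 4 = 120
  Provo–Joplin: 15 × 6 = 90
Total = 245 + 225 + 120 + 90 = 680.
(Supply check: Nampa ships 35; Macon ships 25; Provo ships 45.)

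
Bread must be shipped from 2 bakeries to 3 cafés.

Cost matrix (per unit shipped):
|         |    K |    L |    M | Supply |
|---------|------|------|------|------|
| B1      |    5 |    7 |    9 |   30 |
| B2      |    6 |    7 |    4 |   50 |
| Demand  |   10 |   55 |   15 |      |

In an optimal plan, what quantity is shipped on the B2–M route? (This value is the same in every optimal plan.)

The minimum-cost plan:
  B1–K: 10 × 5 = 50
  B1–L: 20 × 7 = 140
  B2–L: 35 × 7 = 245
  B2–M: 15 × 4 = 60
Total cost = 495.
So B2→M carries 15 trays.

15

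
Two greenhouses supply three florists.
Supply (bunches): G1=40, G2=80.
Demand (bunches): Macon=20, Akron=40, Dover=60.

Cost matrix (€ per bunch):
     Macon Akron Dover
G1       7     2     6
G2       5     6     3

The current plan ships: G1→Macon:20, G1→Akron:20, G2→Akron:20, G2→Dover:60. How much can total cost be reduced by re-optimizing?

Current plan cost = 20·7 + 20·2 + 20·6 + 60·3 = €480.
Optimal plan:
  G1→Akron: 40 × €2 = €80
  G2→Macon: 20 × €5 = €100
  G2→Dover: 60 × €3 = €180
Optimal cost = €360.
Saving = 480 − 360 = €120.

120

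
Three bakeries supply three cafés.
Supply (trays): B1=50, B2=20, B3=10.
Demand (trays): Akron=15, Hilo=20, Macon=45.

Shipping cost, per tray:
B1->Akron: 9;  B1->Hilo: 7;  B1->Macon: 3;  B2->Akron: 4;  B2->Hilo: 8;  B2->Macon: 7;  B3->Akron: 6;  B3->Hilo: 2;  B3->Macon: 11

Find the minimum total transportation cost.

290

A cheapest plan:
  B1→Hilo: 5 × 7 = 35
  B1→Macon: 45 × 3 = 135
  B2→Akron: 15 × 4 = 60
  B2→Hilo: 5 × 8 = 40
  B3→Hilo: 10 × 2 = 20
Total = 35 + 135 + 60 + 40 + 20 = 290.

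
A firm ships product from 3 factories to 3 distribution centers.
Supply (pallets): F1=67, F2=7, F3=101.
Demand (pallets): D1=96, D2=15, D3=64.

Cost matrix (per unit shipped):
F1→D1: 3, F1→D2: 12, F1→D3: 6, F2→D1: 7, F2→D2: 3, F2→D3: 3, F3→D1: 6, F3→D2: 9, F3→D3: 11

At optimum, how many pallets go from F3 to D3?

0

Solving gives:
  F1 to D1: 3 pallets
  F1 to D3: 64 pallets
  F2 to D2: 7 pallets
  F3 to D1: 93 pallets
  F3 to D2: 8 pallets
Total cost = 1044.
The route F3→D3 is not used.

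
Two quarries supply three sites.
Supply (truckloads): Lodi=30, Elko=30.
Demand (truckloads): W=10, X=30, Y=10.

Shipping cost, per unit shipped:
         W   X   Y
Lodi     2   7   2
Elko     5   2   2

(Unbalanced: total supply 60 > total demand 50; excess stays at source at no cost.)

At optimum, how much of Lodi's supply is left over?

An optimal plan:
  Lodi–W: 10 truckloads
  Lodi–Y: 10 truckloads
  Elko–X: 30 truckloads
Total cost = 100.
Lodi ships 20 of its 30, leaving 10.

10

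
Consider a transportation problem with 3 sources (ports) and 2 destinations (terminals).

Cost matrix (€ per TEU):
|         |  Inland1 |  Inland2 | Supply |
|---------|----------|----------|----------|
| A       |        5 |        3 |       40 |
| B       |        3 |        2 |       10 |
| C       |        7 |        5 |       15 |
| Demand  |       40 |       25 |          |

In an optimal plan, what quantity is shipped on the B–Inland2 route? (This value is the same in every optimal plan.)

0

Solving gives:
  A to Inland1: 15 × €5 = €75
  A to Inland2: 25 × €3 = €75
  B to Inland1: 10 × €3 = €30
  C to Inland1: 15 × €7 = €105
Total cost = €285.
The route B→Inland2 is not used.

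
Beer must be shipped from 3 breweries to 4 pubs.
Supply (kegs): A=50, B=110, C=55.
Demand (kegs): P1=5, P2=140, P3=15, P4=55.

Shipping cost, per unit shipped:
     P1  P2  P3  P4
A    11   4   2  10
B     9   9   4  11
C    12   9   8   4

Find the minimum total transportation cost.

1335

One minimum-cost allocation:
  A–P2: 50 kegs
  B–P1: 5 kegs
  B–P2: 90 kegs
  B–P3: 15 kegs
  C–P4: 55 kegs
Total cost = 1335.
(Supply check: A ships 50; B ships 110; C ships 55.)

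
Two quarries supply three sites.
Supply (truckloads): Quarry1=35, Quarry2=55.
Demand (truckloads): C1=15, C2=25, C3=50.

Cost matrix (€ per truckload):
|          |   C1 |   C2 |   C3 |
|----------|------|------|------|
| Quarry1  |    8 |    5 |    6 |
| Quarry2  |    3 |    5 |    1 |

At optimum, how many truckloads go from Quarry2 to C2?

The minimum-cost plan:
  Quarry1→C2: 25 truckloads
  Quarry1→C3: 10 truckloads
  Quarry2→C1: 15 truckloads
  Quarry2→C3: 40 truckloads
Total cost = €270.
The route Quarry2→C2 is not used.

0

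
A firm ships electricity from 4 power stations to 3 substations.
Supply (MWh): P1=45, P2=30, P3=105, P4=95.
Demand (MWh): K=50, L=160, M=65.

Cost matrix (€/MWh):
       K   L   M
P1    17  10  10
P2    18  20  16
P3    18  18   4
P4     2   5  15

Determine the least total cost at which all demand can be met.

An optimal shipping plan:
  P1–L: 45 MWh
  P2–L: 30 MWh
  P3–L: 40 MWh
  P3–M: 65 MWh
  P4–K: 50 MWh
  P4–L: 45 MWh
Total cost = €2355.
(Supply check: P1 ships 45; P2 ships 30; P3 ships 105; P4 ships 95.)

2355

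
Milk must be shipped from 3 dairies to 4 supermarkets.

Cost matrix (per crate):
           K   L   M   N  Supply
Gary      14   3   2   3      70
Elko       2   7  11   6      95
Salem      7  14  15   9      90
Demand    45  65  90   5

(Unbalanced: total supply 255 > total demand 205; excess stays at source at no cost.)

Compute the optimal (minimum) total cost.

One minimum-cost allocation:
  Gary–M: 70 × 2 = 140
  Elko–K: 30 × 2 = 60
  Elko–L: 65 × 7 = 455
  Salem–K: 15 × 7 = 105
  Salem–M: 20 × 15 = 300
  Salem–N: 5 × 9 = 45
Total = 140 + 60 + 455 + 105 + 300 + 45 = 1105.
(Supply check: Gary ships 70; Elko ships 95; Salem ships 40.)

1105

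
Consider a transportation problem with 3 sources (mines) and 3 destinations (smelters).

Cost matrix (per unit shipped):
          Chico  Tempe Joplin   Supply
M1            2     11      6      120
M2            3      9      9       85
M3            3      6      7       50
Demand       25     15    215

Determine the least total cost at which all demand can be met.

1670

A cheapest plan:
  M1→Joplin: 120 × 6 = 720
  M2→Chico: 25 × 3 = 75
  M2→Joplin: 60 × 9 = 540
  M3→Tempe: 15 × 6 = 90
  M3→Joplin: 35 × 7 = 245
Total = 720 + 75 + 540 + 90 + 245 = 1670.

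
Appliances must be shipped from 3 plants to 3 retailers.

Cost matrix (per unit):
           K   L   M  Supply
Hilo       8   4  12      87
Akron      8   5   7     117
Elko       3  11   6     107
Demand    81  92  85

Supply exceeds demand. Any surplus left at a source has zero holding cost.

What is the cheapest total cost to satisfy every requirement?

1185

One minimum-cost allocation:
  Hilo->L: 87 units
  Akron->L: 5 units
  Akron->M: 59 units
  Elko->K: 81 units
  Elko->M: 26 units
Total cost = 1185.
(Supply check: Hilo ships 87; Akron ships 64; Elko ships 107.)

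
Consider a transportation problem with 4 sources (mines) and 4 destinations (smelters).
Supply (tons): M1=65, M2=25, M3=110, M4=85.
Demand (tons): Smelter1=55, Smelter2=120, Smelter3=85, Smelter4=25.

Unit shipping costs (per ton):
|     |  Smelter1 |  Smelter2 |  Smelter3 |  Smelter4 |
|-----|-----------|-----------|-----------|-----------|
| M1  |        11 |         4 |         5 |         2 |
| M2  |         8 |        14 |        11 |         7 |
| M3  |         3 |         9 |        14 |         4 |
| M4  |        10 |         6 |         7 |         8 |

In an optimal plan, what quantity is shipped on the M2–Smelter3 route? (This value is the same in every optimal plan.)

25

The minimum-cost plan:
  M1 to Smelter2: 65 × 4 = 260
  M2 to Smelter3: 25 × 11 = 275
  M3 to Smelter1: 55 × 3 = 165
  M3 to Smelter2: 30 × 9 = 270
  M3 to Smelter4: 25 × 4 = 100
  M4 to Smelter2: 25 × 6 = 150
  M4 to Smelter3: 60 × 7 = 420
Total cost = 1640.
So M2→Smelter3 carries 25 tons.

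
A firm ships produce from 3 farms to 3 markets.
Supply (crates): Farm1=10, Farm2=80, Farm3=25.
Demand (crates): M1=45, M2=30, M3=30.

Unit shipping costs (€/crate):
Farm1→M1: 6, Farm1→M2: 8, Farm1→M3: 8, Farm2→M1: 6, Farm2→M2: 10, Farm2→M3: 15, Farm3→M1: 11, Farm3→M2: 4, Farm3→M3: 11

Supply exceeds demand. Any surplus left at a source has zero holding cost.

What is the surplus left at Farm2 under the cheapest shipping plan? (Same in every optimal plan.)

Minimum-cost shipments:
  Farm1→M3: 10 × €8 = €80
  Farm2→M1: 45 × €6 = €270
  Farm2→M2: 5 × €10 = €50
  Farm2→M3: 20 × €15 = €300
  Farm3→M2: 25 × €4 = €100
Total cost = €800.
Farm2 ships 70 of its 80, leaving 10.

10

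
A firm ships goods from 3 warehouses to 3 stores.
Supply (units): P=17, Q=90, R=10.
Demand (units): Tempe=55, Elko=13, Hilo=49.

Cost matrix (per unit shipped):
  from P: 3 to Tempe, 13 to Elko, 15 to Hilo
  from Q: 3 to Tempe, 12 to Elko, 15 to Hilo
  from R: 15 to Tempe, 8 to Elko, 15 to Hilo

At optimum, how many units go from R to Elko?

10

The minimum-cost plan:
  P→Hilo: 17 units
  Q→Tempe: 55 units
  Q→Elko: 3 units
  Q→Hilo: 32 units
  R→Elko: 10 units
Total cost = 1016.
So R→Elko carries 10 units.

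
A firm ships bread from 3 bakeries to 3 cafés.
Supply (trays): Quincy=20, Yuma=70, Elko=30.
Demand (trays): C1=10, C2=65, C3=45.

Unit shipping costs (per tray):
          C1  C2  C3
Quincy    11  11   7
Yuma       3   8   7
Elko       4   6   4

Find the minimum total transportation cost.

An optimal shipping plan:
  Quincy->C3: 20 trays
  Yuma->C1: 10 trays
  Yuma->C2: 60 trays
  Elko->C2: 5 trays
  Elko->C3: 25 trays
Total cost = 780.

780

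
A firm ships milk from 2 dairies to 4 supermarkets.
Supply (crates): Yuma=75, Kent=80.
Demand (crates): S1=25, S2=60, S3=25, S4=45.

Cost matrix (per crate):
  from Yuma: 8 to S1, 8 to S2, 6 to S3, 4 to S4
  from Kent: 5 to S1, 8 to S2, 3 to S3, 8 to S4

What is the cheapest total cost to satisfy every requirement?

860

One minimum-cost allocation:
  Yuma–S2: 30 × 8 = 240
  Yuma–S4: 45 × 4 = 180
  Kent–S1: 25 × 5 = 125
  Kent–S2: 30 × 8 = 240
  Kent–S3: 25 × 3 = 75
Total = 240 + 180 + 125 + 240 + 75 = 860.
(Supply check: Yuma ships 75; Kent ships 80.)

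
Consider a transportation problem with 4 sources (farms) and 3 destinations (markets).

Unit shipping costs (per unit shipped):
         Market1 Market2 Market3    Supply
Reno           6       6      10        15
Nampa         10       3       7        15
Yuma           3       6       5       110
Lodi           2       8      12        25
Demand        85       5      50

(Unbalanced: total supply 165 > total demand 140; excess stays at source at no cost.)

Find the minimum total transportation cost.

495

One minimum-cost allocation:
  Nampa->Market2: 5 crates
  Yuma->Market1: 60 crates
  Yuma->Market3: 50 crates
  Lodi->Market1: 25 crates
Total cost = 495.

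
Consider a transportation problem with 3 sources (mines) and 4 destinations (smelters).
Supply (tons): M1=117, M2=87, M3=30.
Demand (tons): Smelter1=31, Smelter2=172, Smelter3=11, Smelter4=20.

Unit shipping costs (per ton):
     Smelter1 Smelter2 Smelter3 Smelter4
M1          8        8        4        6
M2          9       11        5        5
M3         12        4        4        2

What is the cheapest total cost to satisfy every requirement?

1765

One minimum-cost allocation:
  M1–Smelter2: 117 × 8 = 936
  M2–Smelter1: 31 × 9 = 279
  M2–Smelter2: 25 × 11 = 275
  M2–Smelter3: 11 × 5 = 55
  M2–Smelter4: 20 × 5 = 100
  M3–Smelter2: 30 × 4 = 120
Total = 936 + 279 + 275 + 55 + 100 + 120 = 1765.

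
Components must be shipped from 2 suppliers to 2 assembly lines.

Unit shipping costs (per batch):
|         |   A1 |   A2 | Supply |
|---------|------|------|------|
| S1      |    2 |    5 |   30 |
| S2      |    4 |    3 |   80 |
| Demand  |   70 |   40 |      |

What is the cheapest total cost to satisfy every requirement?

Optimal allocation:
  S1 to A1: 30 × 2 = 60
  S2 to A1: 40 × 4 = 160
  S2 to A2: 40 × 3 = 120
Total = 60 + 160 + 120 = 340.

340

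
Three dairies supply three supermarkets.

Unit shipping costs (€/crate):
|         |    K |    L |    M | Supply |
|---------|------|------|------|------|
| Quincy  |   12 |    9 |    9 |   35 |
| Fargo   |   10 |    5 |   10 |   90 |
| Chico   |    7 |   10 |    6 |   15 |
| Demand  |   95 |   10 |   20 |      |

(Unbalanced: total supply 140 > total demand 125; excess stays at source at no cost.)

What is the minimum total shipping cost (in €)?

One minimum-cost allocation:
  Quincy to M: 20 × €9 = €180
  Fargo to K: 80 × €10 = €800
  Fargo to L: 10 × €5 = €50
  Chico to K: 15 × €7 = €105
Total = 180 + 800 + 50 + 105 = €1135.

1135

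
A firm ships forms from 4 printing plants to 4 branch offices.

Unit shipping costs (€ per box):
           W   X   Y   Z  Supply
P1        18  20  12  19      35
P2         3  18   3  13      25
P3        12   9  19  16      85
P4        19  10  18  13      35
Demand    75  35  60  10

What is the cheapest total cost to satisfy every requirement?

1865

Optimal allocation:
  P1->Y: 35 × €12 = €420
  P2->Y: 25 × €3 = €75
  P3->W: 75 × €12 = €900
  P3->X: 10 × €9 = €90
  P4->X: 25 × €10 = €250
  P4->Z: 10 × €13 = €130
Total = 420 + 75 + 900 + 90 + 250 + 130 = €1865.
(Supply check: P1 ships 35; P2 ships 25; P3 ships 85; P4 ships 35.)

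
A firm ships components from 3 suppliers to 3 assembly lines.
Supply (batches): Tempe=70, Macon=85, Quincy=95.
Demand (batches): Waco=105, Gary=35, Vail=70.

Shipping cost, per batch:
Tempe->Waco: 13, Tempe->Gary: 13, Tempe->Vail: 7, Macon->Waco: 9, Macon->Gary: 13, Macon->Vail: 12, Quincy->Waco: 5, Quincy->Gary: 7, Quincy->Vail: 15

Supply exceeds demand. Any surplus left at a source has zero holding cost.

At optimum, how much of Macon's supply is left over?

40

Minimum-cost shipments:
  Tempe→Vail: 70 × 7 = 490
  Macon→Waco: 45 × 9 = 405
  Quincy→Waco: 60 × 5 = 300
  Quincy→Gary: 35 × 7 = 245
Total cost = 1440.
Macon ships 45 of its 85, leaving 40.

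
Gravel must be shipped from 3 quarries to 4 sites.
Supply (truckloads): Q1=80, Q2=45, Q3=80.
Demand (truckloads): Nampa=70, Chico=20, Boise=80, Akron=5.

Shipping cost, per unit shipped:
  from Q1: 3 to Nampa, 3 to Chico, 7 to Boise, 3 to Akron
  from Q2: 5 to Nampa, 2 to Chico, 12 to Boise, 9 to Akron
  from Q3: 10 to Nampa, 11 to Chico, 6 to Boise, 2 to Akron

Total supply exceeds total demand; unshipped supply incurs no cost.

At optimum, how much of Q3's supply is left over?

0

Minimum-cost shipments:
  Q1→Nampa: 70 × 3 = 210
  Q1→Boise: 5 × 7 = 35
  Q2→Chico: 20 × 2 = 40
  Q3→Boise: 75 × 6 = 450
  Q3→Akron: 5 × 2 = 10
Total cost = 745.
Q3 ships 80 of its 80, leaving 0.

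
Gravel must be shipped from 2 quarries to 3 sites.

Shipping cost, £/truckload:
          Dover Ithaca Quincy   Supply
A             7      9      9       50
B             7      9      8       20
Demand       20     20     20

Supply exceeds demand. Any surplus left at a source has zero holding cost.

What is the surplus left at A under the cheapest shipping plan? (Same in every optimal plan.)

An optimal plan:
  A→Dover: 20 × £7 = £140
  A→Ithaca: 20 × £9 = £180
  B→Quincy: 20 × £8 = £160
Total cost = £480.
A ships 40 of its 50, leaving 10.

10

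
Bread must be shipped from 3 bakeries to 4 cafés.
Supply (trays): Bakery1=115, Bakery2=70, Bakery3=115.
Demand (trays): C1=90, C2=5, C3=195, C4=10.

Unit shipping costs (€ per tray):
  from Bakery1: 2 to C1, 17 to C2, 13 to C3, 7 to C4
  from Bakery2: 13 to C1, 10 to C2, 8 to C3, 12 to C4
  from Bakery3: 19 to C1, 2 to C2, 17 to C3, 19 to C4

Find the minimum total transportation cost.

2885

An optimal shipping plan:
  Bakery1->C1: 90 trays
  Bakery1->C3: 15 trays
  Bakery1->C4: 10 trays
  Bakery2->C3: 70 trays
  Bakery3->C2: 5 trays
  Bakery3->C3: 110 trays
Total cost = €2885.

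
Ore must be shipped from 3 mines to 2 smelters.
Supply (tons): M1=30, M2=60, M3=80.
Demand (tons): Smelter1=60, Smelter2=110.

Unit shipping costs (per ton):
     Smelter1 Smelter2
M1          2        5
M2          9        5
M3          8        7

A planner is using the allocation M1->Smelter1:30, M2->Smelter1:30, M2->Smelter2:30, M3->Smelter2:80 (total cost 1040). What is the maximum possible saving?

Current plan cost = 30·2 + 30·9 + 30·5 + 80·7 = 1040.
Optimal plan:
  M1–Smelter1: 30 tons
  M2–Smelter2: 60 tons
  M3–Smelter1: 30 tons
  M3–Smelter2: 50 tons
Optimal cost = 950.
Saving = 1040 − 950 = 90.

90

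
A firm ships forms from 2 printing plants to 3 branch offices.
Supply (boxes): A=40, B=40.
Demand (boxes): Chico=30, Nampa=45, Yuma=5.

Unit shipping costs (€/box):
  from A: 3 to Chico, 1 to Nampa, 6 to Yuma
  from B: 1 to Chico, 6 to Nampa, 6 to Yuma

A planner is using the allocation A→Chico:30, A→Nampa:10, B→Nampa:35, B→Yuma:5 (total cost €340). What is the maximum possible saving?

Current plan cost = 30·3 + 10·1 + 35·6 + 5·6 = €340.
Optimal plan:
  A->Nampa: 40 × €1 = €40
  B->Chico: 30 × €1 = €30
  B->Nampa: 5 × €6 = €30
  B->Yuma: 5 × €6 = €30
Optimal cost = €130.
Saving = 340 − 130 = €210.

210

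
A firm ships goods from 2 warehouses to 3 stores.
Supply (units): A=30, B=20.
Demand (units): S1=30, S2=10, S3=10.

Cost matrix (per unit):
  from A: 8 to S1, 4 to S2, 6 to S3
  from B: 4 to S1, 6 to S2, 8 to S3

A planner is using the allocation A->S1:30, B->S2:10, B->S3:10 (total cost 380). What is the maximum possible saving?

120

Current plan cost = 30·8 + 10·6 + 10·8 = 380.
Optimal plan:
  A->S1: 10 units
  A->S2: 10 units
  A->S3: 10 units
  B->S1: 20 units
Optimal cost = 260.
Saving = 380 − 260 = 120.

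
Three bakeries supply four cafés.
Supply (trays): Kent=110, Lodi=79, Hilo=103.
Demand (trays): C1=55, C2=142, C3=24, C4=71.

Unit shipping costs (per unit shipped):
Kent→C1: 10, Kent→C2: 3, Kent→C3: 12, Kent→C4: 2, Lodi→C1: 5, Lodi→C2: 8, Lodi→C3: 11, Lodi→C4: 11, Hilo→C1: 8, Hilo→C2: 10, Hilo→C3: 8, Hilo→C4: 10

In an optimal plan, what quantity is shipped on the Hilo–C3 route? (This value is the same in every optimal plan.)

Solving gives:
  Kent to C2: 39 × 3 = 117
  Kent to C4: 71 × 2 = 142
  Lodi to C1: 55 × 5 = 275
  Lodi to C2: 24 × 8 = 192
  Hilo to C2: 79 × 10 = 790
  Hilo to C3: 24 × 8 = 192
Total cost = 1708.
So Hilo→C3 carries 24 trays.

24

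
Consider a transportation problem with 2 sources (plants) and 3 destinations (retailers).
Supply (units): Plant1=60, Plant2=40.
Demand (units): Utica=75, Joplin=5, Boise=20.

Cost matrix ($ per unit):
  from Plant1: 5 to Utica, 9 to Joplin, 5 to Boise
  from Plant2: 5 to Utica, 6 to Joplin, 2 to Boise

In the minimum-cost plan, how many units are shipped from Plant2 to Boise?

Optimal shipments:
  Plant1→Utica: 60 × $5 = $300
  Plant2→Utica: 15 × $5 = $75
  Plant2→Joplin: 5 × $6 = $30
  Plant2→Boise: 20 × $2 = $40
Total cost = $445.
So Plant2→Boise carries 20 units.

20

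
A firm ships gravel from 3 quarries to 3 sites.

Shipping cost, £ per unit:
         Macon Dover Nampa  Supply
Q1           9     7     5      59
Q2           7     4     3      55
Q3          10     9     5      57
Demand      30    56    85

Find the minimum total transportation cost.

922

One minimum-cost allocation:
  Q1–Macon: 30 × £9 = £270
  Q1–Dover: 1 × £7 = £7
  Q1–Nampa: 28 × £5 = £140
  Q2–Dover: 55 × £4 = £220
  Q3–Nampa: 57 × £5 = £285
Total = 270 + 7 + 140 + 220 + 285 = £922.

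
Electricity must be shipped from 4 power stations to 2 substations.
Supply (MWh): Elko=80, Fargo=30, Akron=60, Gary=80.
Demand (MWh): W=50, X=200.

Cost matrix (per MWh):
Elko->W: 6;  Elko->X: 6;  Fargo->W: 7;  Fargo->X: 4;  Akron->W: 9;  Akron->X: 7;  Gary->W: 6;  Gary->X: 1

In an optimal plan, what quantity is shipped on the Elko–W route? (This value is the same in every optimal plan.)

50

Optimal shipments:
  Elko->W: 50 × 6 = 300
  Elko->X: 30 × 6 = 180
  Fargo->X: 30 × 4 = 120
  Akron->X: 60 × 7 = 420
  Gary->X: 80 × 1 = 80
Total cost = 1100.
So Elko→W carries 50 MWh.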